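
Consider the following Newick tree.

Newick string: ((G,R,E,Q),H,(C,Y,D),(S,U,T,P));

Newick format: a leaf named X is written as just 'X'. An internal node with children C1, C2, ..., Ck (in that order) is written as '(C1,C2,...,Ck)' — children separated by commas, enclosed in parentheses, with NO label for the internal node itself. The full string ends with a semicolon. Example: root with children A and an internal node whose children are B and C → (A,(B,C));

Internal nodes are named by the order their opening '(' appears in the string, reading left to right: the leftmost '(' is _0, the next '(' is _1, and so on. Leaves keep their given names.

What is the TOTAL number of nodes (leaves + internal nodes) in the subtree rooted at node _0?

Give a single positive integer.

Newick: ((G,R,E,Q),H,(C,Y,D),(S,U,T,P));
Locate _0: it is the '(' at position 0 (the 1st '(' reading left to right).
Query: subtree rooted at _0
_0: subtree_size = 1 + 15
  _1: subtree_size = 1 + 4
    G: subtree_size = 1 + 0
    R: subtree_size = 1 + 0
    E: subtree_size = 1 + 0
    Q: subtree_size = 1 + 0
  H: subtree_size = 1 + 0
  _2: subtree_size = 1 + 3
    C: subtree_size = 1 + 0
    Y: subtree_size = 1 + 0
    D: subtree_size = 1 + 0
  _3: subtree_size = 1 + 4
    S: subtree_size = 1 + 0
    U: subtree_size = 1 + 0
    T: subtree_size = 1 + 0
    P: subtree_size = 1 + 0
Total subtree size of _0: 16

Answer: 16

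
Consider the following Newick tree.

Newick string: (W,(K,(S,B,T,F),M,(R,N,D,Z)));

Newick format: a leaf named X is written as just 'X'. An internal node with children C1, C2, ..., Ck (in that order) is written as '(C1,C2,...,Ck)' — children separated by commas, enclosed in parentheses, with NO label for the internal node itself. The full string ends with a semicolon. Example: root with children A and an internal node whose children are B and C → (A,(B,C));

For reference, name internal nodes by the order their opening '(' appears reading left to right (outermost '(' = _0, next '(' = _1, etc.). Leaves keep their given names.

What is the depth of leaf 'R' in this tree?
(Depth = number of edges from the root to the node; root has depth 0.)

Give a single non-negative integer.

Newick: (W,(K,(S,B,T,F),M,(R,N,D,Z)));
Naming internals by '(' encounter order: outermost '(' = _0, next = _1, ...
Query node: R
Path from root: _0 -> _1 -> _3 -> R
Depth of R: 3 (number of edges from root)

Answer: 3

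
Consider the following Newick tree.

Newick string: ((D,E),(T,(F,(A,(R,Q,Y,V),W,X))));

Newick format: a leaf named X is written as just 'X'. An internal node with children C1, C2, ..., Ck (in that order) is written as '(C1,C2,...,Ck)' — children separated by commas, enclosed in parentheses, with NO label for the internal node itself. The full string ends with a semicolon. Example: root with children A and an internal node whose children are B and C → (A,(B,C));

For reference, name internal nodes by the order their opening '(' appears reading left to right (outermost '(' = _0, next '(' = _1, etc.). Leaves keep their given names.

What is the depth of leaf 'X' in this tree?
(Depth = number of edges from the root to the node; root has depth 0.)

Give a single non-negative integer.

Newick: ((D,E),(T,(F,(A,(R,Q,Y,V),W,X))));
Naming internals by '(' encounter order: outermost '(' = _0, next = _1, ...
Query node: X
Path from root: _0 -> _2 -> _3 -> _4 -> X
Depth of X: 4 (number of edges from root)

Answer: 4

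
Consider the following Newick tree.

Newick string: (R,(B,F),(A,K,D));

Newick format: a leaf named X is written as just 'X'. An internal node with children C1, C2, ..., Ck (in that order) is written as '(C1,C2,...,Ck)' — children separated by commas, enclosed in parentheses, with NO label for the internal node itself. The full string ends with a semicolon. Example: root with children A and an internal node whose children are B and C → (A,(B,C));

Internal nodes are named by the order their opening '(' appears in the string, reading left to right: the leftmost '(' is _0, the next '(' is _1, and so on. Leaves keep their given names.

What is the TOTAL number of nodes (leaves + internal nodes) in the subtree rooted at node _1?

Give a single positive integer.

Answer: 3

Derivation:
Newick: (R,(B,F),(A,K,D));
Locate _1: it is the '(' at position 3 (the 2nd '(' reading left to right).
Query: subtree rooted at _1
_1: subtree_size = 1 + 2
  B: subtree_size = 1 + 0
  F: subtree_size = 1 + 0
Total subtree size of _1: 3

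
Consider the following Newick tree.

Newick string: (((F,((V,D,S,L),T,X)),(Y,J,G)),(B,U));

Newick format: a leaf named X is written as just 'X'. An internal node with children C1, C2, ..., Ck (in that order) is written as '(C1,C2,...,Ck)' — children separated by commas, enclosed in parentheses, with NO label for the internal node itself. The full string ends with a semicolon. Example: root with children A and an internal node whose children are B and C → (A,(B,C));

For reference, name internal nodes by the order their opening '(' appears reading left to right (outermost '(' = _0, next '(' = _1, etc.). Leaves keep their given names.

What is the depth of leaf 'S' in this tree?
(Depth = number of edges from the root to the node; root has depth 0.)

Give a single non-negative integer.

Answer: 5

Derivation:
Newick: (((F,((V,D,S,L),T,X)),(Y,J,G)),(B,U));
Naming internals by '(' encounter order: outermost '(' = _0, next = _1, ...
Query node: S
Path from root: _0 -> _1 -> _2 -> _3 -> _4 -> S
Depth of S: 5 (number of edges from root)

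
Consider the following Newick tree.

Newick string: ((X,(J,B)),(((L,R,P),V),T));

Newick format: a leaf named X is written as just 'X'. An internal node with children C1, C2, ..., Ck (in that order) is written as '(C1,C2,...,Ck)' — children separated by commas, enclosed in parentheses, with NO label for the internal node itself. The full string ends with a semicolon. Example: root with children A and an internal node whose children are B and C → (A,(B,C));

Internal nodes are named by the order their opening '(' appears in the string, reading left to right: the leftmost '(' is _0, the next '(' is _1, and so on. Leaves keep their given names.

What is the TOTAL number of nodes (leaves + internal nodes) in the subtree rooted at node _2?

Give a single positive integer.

Answer: 3

Derivation:
Newick: ((X,(J,B)),(((L,R,P),V),T));
Locate _2: it is the '(' at position 4 (the 3rd '(' reading left to right).
Query: subtree rooted at _2
_2: subtree_size = 1 + 2
  J: subtree_size = 1 + 0
  B: subtree_size = 1 + 0
Total subtree size of _2: 3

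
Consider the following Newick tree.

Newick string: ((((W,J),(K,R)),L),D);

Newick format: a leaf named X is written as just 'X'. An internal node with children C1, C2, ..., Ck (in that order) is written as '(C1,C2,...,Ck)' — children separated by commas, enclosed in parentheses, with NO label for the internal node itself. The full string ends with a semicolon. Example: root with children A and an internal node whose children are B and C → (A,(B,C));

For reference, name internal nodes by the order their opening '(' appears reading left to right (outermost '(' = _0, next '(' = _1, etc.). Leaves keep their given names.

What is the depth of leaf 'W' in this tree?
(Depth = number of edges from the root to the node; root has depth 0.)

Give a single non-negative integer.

Answer: 4

Derivation:
Newick: ((((W,J),(K,R)),L),D);
Naming internals by '(' encounter order: outermost '(' = _0, next = _1, ...
Query node: W
Path from root: _0 -> _1 -> _2 -> _3 -> W
Depth of W: 4 (number of edges from root)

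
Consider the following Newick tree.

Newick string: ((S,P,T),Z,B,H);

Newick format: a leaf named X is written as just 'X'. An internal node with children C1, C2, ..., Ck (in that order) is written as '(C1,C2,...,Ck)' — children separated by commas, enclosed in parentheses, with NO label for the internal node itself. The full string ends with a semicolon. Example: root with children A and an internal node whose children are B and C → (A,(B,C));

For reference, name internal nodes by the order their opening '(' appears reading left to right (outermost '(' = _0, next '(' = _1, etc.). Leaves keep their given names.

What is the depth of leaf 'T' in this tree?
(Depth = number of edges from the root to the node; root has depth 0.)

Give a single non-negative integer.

Answer: 2

Derivation:
Newick: ((S,P,T),Z,B,H);
Naming internals by '(' encounter order: outermost '(' = _0, next = _1, ...
Query node: T
Path from root: _0 -> _1 -> T
Depth of T: 2 (number of edges from root)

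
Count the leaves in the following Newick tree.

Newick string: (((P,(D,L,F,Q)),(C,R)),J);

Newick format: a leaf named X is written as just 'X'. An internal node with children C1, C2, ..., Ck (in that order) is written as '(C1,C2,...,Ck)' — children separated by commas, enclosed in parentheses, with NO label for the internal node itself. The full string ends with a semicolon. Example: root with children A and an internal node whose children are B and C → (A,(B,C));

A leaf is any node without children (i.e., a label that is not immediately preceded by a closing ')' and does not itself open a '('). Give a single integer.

Newick: (((P,(D,L,F,Q)),(C,R)),J);
Scan left-to-right; a leaf is any maximal label run not followed by '(':
  pos 3: leaf 'P' → count = 1
  pos 6: leaf 'D' → count = 2
  pos 8: leaf 'L' → count = 3
  pos 10: leaf 'F' → count = 4
  pos 12: leaf 'Q' → count = 5
  pos 17: leaf 'C' → count = 6
  pos 19: leaf 'R' → count = 7
  pos 23: leaf 'J' → count = 8
Total leaves: 8

Answer: 8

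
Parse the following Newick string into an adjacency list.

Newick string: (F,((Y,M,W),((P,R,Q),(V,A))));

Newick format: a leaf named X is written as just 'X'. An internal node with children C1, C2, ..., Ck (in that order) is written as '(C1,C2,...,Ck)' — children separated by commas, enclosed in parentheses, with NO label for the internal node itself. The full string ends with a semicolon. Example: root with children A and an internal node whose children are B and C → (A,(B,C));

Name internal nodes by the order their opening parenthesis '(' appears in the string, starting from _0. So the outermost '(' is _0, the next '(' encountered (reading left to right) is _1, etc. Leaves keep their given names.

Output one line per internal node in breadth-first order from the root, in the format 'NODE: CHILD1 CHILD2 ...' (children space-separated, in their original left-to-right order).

Input: (F,((Y,M,W),((P,R,Q),(V,A))));
Scanning left-to-right, naming '(' by encounter order:
  pos 0: '(' -> open internal node _0 (depth 1)
  pos 3: '(' -> open internal node _1 (depth 2)
  pos 4: '(' -> open internal node _2 (depth 3)
  pos 10: ')' -> close internal node _2 (now at depth 2)
  pos 12: '(' -> open internal node _3 (depth 3)
  pos 13: '(' -> open internal node _4 (depth 4)
  pos 19: ')' -> close internal node _4 (now at depth 3)
  pos 21: '(' -> open internal node _5 (depth 4)
  pos 25: ')' -> close internal node _5 (now at depth 3)
  pos 26: ')' -> close internal node _3 (now at depth 2)
  pos 27: ')' -> close internal node _1 (now at depth 1)
  pos 28: ')' -> close internal node _0 (now at depth 0)
Total internal nodes: 6
BFS adjacency from root:
  _0: F _1
  _1: _2 _3
  _2: Y M W
  _3: _4 _5
  _4: P R Q
  _5: V A

Answer: _0: F _1
_1: _2 _3
_2: Y M W
_3: _4 _5
_4: P R Q
_5: V A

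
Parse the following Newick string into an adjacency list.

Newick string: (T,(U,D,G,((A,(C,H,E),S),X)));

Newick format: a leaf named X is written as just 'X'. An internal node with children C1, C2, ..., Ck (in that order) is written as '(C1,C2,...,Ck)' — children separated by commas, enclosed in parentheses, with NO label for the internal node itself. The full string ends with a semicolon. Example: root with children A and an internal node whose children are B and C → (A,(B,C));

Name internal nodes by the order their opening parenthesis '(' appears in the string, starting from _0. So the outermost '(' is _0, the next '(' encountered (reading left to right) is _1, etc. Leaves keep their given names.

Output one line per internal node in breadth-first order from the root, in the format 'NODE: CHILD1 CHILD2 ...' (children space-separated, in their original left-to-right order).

Input: (T,(U,D,G,((A,(C,H,E),S),X)));
Scanning left-to-right, naming '(' by encounter order:
  pos 0: '(' -> open internal node _0 (depth 1)
  pos 3: '(' -> open internal node _1 (depth 2)
  pos 10: '(' -> open internal node _2 (depth 3)
  pos 11: '(' -> open internal node _3 (depth 4)
  pos 14: '(' -> open internal node _4 (depth 5)
  pos 20: ')' -> close internal node _4 (now at depth 4)
  pos 23: ')' -> close internal node _3 (now at depth 3)
  pos 26: ')' -> close internal node _2 (now at depth 2)
  pos 27: ')' -> close internal node _1 (now at depth 1)
  pos 28: ')' -> close internal node _0 (now at depth 0)
Total internal nodes: 5
BFS adjacency from root:
  _0: T _1
  _1: U D G _2
  _2: _3 X
  _3: A _4 S
  _4: C H E

Answer: _0: T _1
_1: U D G _2
_2: _3 X
_3: A _4 S
_4: C H E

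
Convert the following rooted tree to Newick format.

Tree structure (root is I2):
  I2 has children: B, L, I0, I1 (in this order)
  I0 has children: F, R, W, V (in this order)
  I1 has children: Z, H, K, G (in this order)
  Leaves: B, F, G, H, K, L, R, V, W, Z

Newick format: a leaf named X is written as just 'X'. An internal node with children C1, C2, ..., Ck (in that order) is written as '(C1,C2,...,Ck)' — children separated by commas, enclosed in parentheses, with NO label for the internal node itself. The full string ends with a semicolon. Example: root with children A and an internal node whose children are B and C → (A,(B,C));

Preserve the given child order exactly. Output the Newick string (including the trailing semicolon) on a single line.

Answer: (B,L,(F,R,W,V),(Z,H,K,G));

Derivation:
internal I2 with children ['B', 'L', 'I0', 'I1']
  leaf 'B' → 'B'
  leaf 'L' → 'L'
  internal I0 with children ['F', 'R', 'W', 'V']
    leaf 'F' → 'F'
    leaf 'R' → 'R'
    leaf 'W' → 'W'
    leaf 'V' → 'V'
  → '(F,R,W,V)'
  internal I1 with children ['Z', 'H', 'K', 'G']
    leaf 'Z' → 'Z'
    leaf 'H' → 'H'
    leaf 'K' → 'K'
    leaf 'G' → 'G'
  → '(Z,H,K,G)'
→ '(B,L,(F,R,W,V),(Z,H,K,G))'
Final: (B,L,(F,R,W,V),(Z,H,K,G));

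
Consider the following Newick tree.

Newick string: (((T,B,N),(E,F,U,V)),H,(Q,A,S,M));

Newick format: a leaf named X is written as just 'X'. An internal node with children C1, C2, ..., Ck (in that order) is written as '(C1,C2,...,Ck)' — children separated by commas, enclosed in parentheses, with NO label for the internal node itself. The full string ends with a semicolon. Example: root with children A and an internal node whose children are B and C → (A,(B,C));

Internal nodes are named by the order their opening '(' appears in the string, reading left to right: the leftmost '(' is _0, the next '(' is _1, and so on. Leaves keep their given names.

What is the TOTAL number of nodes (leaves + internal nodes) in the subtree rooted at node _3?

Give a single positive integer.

Answer: 5

Derivation:
Newick: (((T,B,N),(E,F,U,V)),H,(Q,A,S,M));
Locate _3: it is the '(' at position 10 (the 4th '(' reading left to right).
Query: subtree rooted at _3
_3: subtree_size = 1 + 4
  E: subtree_size = 1 + 0
  F: subtree_size = 1 + 0
  U: subtree_size = 1 + 0
  V: subtree_size = 1 + 0
Total subtree size of _3: 5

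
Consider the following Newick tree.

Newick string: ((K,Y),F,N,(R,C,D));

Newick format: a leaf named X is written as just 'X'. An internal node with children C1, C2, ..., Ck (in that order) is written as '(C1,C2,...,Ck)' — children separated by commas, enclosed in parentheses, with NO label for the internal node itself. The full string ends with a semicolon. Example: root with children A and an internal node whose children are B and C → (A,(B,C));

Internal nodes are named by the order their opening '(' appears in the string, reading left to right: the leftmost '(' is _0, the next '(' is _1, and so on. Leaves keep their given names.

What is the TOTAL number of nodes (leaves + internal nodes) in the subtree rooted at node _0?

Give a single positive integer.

Answer: 10

Derivation:
Newick: ((K,Y),F,N,(R,C,D));
Locate _0: it is the '(' at position 0 (the 1st '(' reading left to right).
Query: subtree rooted at _0
_0: subtree_size = 1 + 9
  _1: subtree_size = 1 + 2
    K: subtree_size = 1 + 0
    Y: subtree_size = 1 + 0
  F: subtree_size = 1 + 0
  N: subtree_size = 1 + 0
  _2: subtree_size = 1 + 3
    R: subtree_size = 1 + 0
    C: subtree_size = 1 + 0
    D: subtree_size = 1 + 0
Total subtree size of _0: 10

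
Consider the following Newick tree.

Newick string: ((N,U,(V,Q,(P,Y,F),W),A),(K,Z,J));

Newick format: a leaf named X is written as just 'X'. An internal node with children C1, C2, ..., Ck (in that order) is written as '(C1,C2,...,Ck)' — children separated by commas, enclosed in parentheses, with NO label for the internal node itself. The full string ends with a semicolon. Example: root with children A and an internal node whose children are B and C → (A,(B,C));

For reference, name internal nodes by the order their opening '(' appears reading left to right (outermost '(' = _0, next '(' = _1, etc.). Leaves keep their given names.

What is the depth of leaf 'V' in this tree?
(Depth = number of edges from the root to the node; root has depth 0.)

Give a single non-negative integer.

Newick: ((N,U,(V,Q,(P,Y,F),W),A),(K,Z,J));
Naming internals by '(' encounter order: outermost '(' = _0, next = _1, ...
Query node: V
Path from root: _0 -> _1 -> _2 -> V
Depth of V: 3 (number of edges from root)

Answer: 3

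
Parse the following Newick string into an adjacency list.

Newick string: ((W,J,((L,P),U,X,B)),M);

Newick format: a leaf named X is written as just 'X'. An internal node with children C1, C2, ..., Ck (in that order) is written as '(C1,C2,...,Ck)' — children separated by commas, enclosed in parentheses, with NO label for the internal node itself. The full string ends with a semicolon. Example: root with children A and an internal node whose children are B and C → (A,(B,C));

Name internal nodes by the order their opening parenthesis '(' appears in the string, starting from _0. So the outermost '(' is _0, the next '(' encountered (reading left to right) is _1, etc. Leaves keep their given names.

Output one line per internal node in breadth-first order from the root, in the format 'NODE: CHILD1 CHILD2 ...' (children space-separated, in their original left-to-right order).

Answer: _0: _1 M
_1: W J _2
_2: _3 U X B
_3: L P

Derivation:
Input: ((W,J,((L,P),U,X,B)),M);
Scanning left-to-right, naming '(' by encounter order:
  pos 0: '(' -> open internal node _0 (depth 1)
  pos 1: '(' -> open internal node _1 (depth 2)
  pos 6: '(' -> open internal node _2 (depth 3)
  pos 7: '(' -> open internal node _3 (depth 4)
  pos 11: ')' -> close internal node _3 (now at depth 3)
  pos 18: ')' -> close internal node _2 (now at depth 2)
  pos 19: ')' -> close internal node _1 (now at depth 1)
  pos 22: ')' -> close internal node _0 (now at depth 0)
Total internal nodes: 4
BFS adjacency from root:
  _0: _1 M
  _1: W J _2
  _2: _3 U X B
  _3: L P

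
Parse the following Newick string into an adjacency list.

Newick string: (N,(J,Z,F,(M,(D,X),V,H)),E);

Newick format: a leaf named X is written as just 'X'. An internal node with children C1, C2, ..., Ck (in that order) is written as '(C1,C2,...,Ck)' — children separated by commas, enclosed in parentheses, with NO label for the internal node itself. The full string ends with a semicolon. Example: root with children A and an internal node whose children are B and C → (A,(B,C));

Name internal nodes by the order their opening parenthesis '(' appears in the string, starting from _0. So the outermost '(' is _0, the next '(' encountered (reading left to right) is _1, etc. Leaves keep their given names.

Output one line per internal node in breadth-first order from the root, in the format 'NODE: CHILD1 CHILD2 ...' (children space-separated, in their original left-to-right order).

Answer: _0: N _1 E
_1: J Z F _2
_2: M _3 V H
_3: D X

Derivation:
Input: (N,(J,Z,F,(M,(D,X),V,H)),E);
Scanning left-to-right, naming '(' by encounter order:
  pos 0: '(' -> open internal node _0 (depth 1)
  pos 3: '(' -> open internal node _1 (depth 2)
  pos 10: '(' -> open internal node _2 (depth 3)
  pos 13: '(' -> open internal node _3 (depth 4)
  pos 17: ')' -> close internal node _3 (now at depth 3)
  pos 22: ')' -> close internal node _2 (now at depth 2)
  pos 23: ')' -> close internal node _1 (now at depth 1)
  pos 26: ')' -> close internal node _0 (now at depth 0)
Total internal nodes: 4
BFS adjacency from root:
  _0: N _1 E
  _1: J Z F _2
  _2: M _3 V H
  _3: D X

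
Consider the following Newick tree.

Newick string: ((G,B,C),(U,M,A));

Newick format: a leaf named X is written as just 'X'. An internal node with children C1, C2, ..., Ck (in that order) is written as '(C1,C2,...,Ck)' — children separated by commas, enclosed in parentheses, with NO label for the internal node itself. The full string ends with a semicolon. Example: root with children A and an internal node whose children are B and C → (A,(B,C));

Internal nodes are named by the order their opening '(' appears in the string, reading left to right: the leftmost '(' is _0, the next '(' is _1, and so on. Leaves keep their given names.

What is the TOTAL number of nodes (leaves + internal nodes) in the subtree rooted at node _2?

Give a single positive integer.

Answer: 4

Derivation:
Newick: ((G,B,C),(U,M,A));
Locate _2: it is the '(' at position 9 (the 3rd '(' reading left to right).
Query: subtree rooted at _2
_2: subtree_size = 1 + 3
  U: subtree_size = 1 + 0
  M: subtree_size = 1 + 0
  A: subtree_size = 1 + 0
Total subtree size of _2: 4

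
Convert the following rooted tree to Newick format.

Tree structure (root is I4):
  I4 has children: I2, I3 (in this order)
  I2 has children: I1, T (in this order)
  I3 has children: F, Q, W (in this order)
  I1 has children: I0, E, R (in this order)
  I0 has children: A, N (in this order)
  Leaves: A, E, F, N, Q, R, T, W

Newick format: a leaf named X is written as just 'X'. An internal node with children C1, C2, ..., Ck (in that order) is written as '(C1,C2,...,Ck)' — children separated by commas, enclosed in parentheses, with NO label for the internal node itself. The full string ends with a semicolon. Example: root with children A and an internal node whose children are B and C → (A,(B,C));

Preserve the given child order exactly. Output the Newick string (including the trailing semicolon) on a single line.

Answer: ((((A,N),E,R),T),(F,Q,W));

Derivation:
internal I4 with children ['I2', 'I3']
  internal I2 with children ['I1', 'T']
    internal I1 with children ['I0', 'E', 'R']
      internal I0 with children ['A', 'N']
        leaf 'A' → 'A'
        leaf 'N' → 'N'
      → '(A,N)'
      leaf 'E' → 'E'
      leaf 'R' → 'R'
    → '((A,N),E,R)'
    leaf 'T' → 'T'
  → '(((A,N),E,R),T)'
  internal I3 with children ['F', 'Q', 'W']
    leaf 'F' → 'F'
    leaf 'Q' → 'Q'
    leaf 'W' → 'W'
  → '(F,Q,W)'
→ '((((A,N),E,R),T),(F,Q,W))'
Final: ((((A,N),E,R),T),(F,Q,W));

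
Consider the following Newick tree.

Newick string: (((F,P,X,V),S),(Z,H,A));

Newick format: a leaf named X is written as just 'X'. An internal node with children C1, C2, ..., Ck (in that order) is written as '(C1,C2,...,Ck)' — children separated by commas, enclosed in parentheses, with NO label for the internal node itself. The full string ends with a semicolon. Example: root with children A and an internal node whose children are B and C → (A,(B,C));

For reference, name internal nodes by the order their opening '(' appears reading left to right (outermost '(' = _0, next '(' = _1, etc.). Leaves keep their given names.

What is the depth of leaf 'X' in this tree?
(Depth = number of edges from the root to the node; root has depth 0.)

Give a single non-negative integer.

Newick: (((F,P,X,V),S),(Z,H,A));
Naming internals by '(' encounter order: outermost '(' = _0, next = _1, ...
Query node: X
Path from root: _0 -> _1 -> _2 -> X
Depth of X: 3 (number of edges from root)

Answer: 3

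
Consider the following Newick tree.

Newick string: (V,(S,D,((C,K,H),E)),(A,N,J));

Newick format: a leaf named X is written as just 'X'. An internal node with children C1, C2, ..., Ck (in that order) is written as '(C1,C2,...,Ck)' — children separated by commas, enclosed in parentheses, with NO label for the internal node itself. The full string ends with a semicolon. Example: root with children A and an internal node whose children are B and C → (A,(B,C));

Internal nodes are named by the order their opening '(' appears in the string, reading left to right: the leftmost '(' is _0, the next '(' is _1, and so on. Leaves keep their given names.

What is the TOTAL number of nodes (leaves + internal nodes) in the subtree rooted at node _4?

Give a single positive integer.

Answer: 4

Derivation:
Newick: (V,(S,D,((C,K,H),E)),(A,N,J));
Locate _4: it is the '(' at position 21 (the 5th '(' reading left to right).
Query: subtree rooted at _4
_4: subtree_size = 1 + 3
  A: subtree_size = 1 + 0
  N: subtree_size = 1 + 0
  J: subtree_size = 1 + 0
Total subtree size of _4: 4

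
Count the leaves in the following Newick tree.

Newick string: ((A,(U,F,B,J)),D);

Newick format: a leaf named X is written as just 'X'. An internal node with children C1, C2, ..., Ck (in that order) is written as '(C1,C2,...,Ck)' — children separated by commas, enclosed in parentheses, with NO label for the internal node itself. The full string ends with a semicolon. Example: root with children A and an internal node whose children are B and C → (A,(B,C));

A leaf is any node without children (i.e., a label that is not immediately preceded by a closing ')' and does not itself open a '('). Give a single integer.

Answer: 6

Derivation:
Newick: ((A,(U,F,B,J)),D);
Scan left-to-right; a leaf is any maximal label run not followed by '(':
  pos 2: leaf 'A' → count = 1
  pos 5: leaf 'U' → count = 2
  pos 7: leaf 'F' → count = 3
  pos 9: leaf 'B' → count = 4
  pos 11: leaf 'J' → count = 5
  pos 15: leaf 'D' → count = 6
Total leaves: 6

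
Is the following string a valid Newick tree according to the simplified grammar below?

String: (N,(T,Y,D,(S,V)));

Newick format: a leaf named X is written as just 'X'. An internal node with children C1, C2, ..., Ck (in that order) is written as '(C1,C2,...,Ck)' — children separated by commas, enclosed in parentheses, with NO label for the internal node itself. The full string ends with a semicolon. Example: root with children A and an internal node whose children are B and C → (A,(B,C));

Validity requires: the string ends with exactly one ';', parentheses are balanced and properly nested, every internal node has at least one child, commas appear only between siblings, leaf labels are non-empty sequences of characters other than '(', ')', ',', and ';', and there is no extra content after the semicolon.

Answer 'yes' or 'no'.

Answer: yes

Derivation:
Input: (N,(T,Y,D,(S,V)));
Paren balance: 3 '(' vs 3 ')' OK
Ends with single ';': True
Full parse: OK
Valid: True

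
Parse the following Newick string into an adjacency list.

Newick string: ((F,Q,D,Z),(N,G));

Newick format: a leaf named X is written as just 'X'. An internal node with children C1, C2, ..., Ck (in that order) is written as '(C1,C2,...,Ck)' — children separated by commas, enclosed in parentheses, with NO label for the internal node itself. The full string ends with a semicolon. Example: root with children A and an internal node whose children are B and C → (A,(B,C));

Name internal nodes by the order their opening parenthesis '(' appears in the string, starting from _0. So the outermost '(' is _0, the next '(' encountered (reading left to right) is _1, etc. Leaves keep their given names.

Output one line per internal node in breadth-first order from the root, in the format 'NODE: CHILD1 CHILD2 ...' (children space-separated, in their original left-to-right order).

Answer: _0: _1 _2
_1: F Q D Z
_2: N G

Derivation:
Input: ((F,Q,D,Z),(N,G));
Scanning left-to-right, naming '(' by encounter order:
  pos 0: '(' -> open internal node _0 (depth 1)
  pos 1: '(' -> open internal node _1 (depth 2)
  pos 9: ')' -> close internal node _1 (now at depth 1)
  pos 11: '(' -> open internal node _2 (depth 2)
  pos 15: ')' -> close internal node _2 (now at depth 1)
  pos 16: ')' -> close internal node _0 (now at depth 0)
Total internal nodes: 3
BFS adjacency from root:
  _0: _1 _2
  _1: F Q D Z
  _2: N G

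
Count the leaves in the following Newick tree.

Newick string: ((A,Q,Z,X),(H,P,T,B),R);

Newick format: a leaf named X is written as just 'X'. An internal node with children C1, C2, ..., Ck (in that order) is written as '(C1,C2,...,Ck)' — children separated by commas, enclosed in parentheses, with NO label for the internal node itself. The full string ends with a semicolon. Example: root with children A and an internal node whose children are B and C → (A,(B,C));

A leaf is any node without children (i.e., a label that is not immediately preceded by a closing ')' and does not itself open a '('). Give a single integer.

Answer: 9

Derivation:
Newick: ((A,Q,Z,X),(H,P,T,B),R);
Scan left-to-right; a leaf is any maximal label run not followed by '(':
  pos 2: leaf 'A' → count = 1
  pos 4: leaf 'Q' → count = 2
  pos 6: leaf 'Z' → count = 3
  pos 8: leaf 'X' → count = 4
  pos 12: leaf 'H' → count = 5
  pos 14: leaf 'P' → count = 6
  pos 16: leaf 'T' → count = 7
  pos 18: leaf 'B' → count = 8
  pos 21: leaf 'R' → count = 9
Total leaves: 9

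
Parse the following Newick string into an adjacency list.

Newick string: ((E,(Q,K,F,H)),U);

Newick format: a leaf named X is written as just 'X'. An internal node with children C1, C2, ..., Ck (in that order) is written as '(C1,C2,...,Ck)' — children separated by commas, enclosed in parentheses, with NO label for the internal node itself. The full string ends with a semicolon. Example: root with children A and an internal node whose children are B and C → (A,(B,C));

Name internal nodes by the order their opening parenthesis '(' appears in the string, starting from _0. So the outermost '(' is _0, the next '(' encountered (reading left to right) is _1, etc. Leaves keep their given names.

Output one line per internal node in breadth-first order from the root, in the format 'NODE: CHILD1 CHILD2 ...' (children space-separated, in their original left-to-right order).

Answer: _0: _1 U
_1: E _2
_2: Q K F H

Derivation:
Input: ((E,(Q,K,F,H)),U);
Scanning left-to-right, naming '(' by encounter order:
  pos 0: '(' -> open internal node _0 (depth 1)
  pos 1: '(' -> open internal node _1 (depth 2)
  pos 4: '(' -> open internal node _2 (depth 3)
  pos 12: ')' -> close internal node _2 (now at depth 2)
  pos 13: ')' -> close internal node _1 (now at depth 1)
  pos 16: ')' -> close internal node _0 (now at depth 0)
Total internal nodes: 3
BFS adjacency from root:
  _0: _1 U
  _1: E _2
  _2: Q K F H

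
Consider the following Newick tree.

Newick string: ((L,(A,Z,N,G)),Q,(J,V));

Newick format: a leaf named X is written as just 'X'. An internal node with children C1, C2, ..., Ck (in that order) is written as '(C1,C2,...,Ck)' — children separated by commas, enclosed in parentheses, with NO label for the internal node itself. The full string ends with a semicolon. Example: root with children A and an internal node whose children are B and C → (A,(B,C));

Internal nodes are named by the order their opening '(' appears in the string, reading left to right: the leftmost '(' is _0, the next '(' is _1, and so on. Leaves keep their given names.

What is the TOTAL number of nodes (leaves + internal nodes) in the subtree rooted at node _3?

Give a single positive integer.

Newick: ((L,(A,Z,N,G)),Q,(J,V));
Locate _3: it is the '(' at position 17 (the 4th '(' reading left to right).
Query: subtree rooted at _3
_3: subtree_size = 1 + 2
  J: subtree_size = 1 + 0
  V: subtree_size = 1 + 0
Total subtree size of _3: 3

Answer: 3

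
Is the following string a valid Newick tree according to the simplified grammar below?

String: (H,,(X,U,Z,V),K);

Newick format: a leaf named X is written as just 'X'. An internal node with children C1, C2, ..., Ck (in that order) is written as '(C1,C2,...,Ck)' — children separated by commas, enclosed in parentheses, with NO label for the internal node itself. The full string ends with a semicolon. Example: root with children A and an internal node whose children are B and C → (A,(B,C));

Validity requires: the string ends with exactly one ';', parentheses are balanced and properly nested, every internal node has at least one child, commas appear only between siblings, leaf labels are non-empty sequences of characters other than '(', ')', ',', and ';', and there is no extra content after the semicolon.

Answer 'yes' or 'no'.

Answer: no

Derivation:
Input: (H,,(X,U,Z,V),K);
Paren balance: 2 '(' vs 2 ')' OK
Ends with single ';': True
Full parse: FAILS (empty leaf label at pos 3)
Valid: False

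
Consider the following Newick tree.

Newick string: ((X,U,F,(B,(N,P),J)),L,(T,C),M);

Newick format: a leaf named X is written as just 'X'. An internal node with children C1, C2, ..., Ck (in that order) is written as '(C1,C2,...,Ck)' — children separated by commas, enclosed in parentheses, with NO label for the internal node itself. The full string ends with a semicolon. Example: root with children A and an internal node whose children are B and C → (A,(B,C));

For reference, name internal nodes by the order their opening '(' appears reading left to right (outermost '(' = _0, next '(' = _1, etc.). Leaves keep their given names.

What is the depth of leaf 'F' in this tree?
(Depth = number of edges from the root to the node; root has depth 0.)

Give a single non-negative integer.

Answer: 2

Derivation:
Newick: ((X,U,F,(B,(N,P),J)),L,(T,C),M);
Naming internals by '(' encounter order: outermost '(' = _0, next = _1, ...
Query node: F
Path from root: _0 -> _1 -> F
Depth of F: 2 (number of edges from root)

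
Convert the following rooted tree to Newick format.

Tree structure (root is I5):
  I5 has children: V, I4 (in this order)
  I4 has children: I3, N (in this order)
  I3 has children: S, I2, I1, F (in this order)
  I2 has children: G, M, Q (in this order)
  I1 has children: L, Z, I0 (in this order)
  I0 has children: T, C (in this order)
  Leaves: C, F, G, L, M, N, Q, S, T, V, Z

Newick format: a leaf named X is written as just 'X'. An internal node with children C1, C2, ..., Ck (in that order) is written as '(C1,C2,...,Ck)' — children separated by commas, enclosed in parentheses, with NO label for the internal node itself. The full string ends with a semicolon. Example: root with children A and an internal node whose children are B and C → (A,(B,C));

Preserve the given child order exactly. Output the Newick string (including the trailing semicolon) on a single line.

Answer: (V,((S,(G,M,Q),(L,Z,(T,C)),F),N));

Derivation:
internal I5 with children ['V', 'I4']
  leaf 'V' → 'V'
  internal I4 with children ['I3', 'N']
    internal I3 with children ['S', 'I2', 'I1', 'F']
      leaf 'S' → 'S'
      internal I2 with children ['G', 'M', 'Q']
        leaf 'G' → 'G'
        leaf 'M' → 'M'
        leaf 'Q' → 'Q'
      → '(G,M,Q)'
      internal I1 with children ['L', 'Z', 'I0']
        leaf 'L' → 'L'
        leaf 'Z' → 'Z'
        internal I0 with children ['T', 'C']
          leaf 'T' → 'T'
          leaf 'C' → 'C'
        → '(T,C)'
      → '(L,Z,(T,C))'
      leaf 'F' → 'F'
    → '(S,(G,M,Q),(L,Z,(T,C)),F)'
    leaf 'N' → 'N'
  → '((S,(G,M,Q),(L,Z,(T,C)),F),N)'
→ '(V,((S,(G,M,Q),(L,Z,(T,C)),F),N))'
Final: (V,((S,(G,M,Q),(L,Z,(T,C)),F),N));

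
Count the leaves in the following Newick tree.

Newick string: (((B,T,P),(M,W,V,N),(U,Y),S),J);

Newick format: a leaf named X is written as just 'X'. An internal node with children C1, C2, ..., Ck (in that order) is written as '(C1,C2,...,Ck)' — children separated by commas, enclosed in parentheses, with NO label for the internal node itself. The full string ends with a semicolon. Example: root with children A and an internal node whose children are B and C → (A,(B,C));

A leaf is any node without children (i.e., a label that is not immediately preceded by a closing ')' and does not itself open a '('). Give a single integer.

Answer: 11

Derivation:
Newick: (((B,T,P),(M,W,V,N),(U,Y),S),J);
Scan left-to-right; a leaf is any maximal label run not followed by '(':
  pos 3: leaf 'B' → count = 1
  pos 5: leaf 'T' → count = 2
  pos 7: leaf 'P' → count = 3
  pos 11: leaf 'M' → count = 4
  pos 13: leaf 'W' → count = 5
  pos 15: leaf 'V' → count = 6
  pos 17: leaf 'N' → count = 7
  pos 21: leaf 'U' → count = 8
  pos 23: leaf 'Y' → count = 9
  pos 26: leaf 'S' → count = 10
  pos 29: leaf 'J' → count = 11
Total leaves: 11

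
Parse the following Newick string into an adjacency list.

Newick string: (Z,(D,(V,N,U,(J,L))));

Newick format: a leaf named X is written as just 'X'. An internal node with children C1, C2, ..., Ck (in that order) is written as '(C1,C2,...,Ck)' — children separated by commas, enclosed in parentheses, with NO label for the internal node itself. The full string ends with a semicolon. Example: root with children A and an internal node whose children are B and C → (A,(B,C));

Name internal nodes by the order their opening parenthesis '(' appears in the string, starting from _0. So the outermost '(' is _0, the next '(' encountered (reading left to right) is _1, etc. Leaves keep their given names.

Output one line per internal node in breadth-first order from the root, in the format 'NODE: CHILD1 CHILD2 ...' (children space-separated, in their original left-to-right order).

Answer: _0: Z _1
_1: D _2
_2: V N U _3
_3: J L

Derivation:
Input: (Z,(D,(V,N,U,(J,L))));
Scanning left-to-right, naming '(' by encounter order:
  pos 0: '(' -> open internal node _0 (depth 1)
  pos 3: '(' -> open internal node _1 (depth 2)
  pos 6: '(' -> open internal node _2 (depth 3)
  pos 13: '(' -> open internal node _3 (depth 4)
  pos 17: ')' -> close internal node _3 (now at depth 3)
  pos 18: ')' -> close internal node _2 (now at depth 2)
  pos 19: ')' -> close internal node _1 (now at depth 1)
  pos 20: ')' -> close internal node _0 (now at depth 0)
Total internal nodes: 4
BFS adjacency from root:
  _0: Z _1
  _1: D _2
  _2: V N U _3
  _3: J L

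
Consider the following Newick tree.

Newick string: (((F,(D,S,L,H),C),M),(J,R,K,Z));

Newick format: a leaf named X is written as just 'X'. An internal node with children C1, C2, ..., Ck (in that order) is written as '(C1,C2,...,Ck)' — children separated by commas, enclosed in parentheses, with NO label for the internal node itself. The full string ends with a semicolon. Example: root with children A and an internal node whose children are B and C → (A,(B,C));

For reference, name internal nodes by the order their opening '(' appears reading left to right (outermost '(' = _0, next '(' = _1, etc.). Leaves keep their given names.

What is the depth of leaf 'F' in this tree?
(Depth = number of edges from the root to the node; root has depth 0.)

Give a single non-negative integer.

Newick: (((F,(D,S,L,H),C),M),(J,R,K,Z));
Naming internals by '(' encounter order: outermost '(' = _0, next = _1, ...
Query node: F
Path from root: _0 -> _1 -> _2 -> F
Depth of F: 3 (number of edges from root)

Answer: 3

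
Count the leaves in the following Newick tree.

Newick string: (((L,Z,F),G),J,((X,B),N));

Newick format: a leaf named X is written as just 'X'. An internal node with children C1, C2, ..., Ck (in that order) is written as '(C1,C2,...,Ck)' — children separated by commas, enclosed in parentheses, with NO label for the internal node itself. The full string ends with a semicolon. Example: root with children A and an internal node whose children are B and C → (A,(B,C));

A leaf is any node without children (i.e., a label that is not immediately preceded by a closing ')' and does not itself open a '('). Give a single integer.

Newick: (((L,Z,F),G),J,((X,B),N));
Scan left-to-right; a leaf is any maximal label run not followed by '(':
  pos 3: leaf 'L' → count = 1
  pos 5: leaf 'Z' → count = 2
  pos 7: leaf 'F' → count = 3
  pos 10: leaf 'G' → count = 4
  pos 13: leaf 'J' → count = 5
  pos 17: leaf 'X' → count = 6
  pos 19: leaf 'B' → count = 7
  pos 22: leaf 'N' → count = 8
Total leaves: 8

Answer: 8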